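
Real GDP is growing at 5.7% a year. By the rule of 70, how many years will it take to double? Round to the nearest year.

Doubling time ≈ 70 / 5.7 = 12.28 years.

about 12 years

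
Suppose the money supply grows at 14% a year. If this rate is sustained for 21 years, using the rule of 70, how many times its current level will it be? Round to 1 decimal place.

Doubles every ≈ 5.00 years (70/14).
21 years is 4.20 doublings; 2^4.20 ≈ 18.4×.

roughly 18.4 times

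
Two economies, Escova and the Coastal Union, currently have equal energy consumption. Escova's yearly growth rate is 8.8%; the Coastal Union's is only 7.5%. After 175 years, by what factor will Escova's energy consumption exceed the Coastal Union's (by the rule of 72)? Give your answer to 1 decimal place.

≈ 8.9 times

Escova pulls ahead at 1.3 pp per year, so the ratio doubles every 72/1.3 ≈ 55.38 years.
In 175 years that's 3.16 doublings: 2^3.16 ≈ 8.9.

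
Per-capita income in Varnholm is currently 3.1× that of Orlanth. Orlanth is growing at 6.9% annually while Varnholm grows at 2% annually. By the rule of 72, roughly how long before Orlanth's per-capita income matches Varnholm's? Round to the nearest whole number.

around 24 years

What matters is the difference: 4.9 pp.
Rule of 72 on the gap: the ratio halves every 72/4.9 ≈ 14.69 years.
A 3.1× gap takes log₂(3.1) ≈ 1.63 halvings to close: 1.63 × 14.69 ≈ 24 years.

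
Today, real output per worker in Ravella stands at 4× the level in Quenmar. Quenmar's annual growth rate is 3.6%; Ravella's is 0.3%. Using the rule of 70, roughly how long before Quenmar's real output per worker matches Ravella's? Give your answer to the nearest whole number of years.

What matters is the difference: 3.3 pp.
Rule of 70 on the gap: the ratio halves every 70/3.3 ≈ 21.21 years.
A 4× gap closes after 2 halvings: 2 × 21.21 ≈ 42 years.

around 42 years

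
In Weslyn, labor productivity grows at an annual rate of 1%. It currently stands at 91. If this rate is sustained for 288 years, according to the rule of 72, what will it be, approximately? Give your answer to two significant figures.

Doubling time ≈ 72/1 = 72.00 years.
288 years is 288/72.00 ≈ 4.00 doublings, a factor of 2^4.00 ≈ 16.00.
91 × 16.00 ≈ 1500.

roughly 1500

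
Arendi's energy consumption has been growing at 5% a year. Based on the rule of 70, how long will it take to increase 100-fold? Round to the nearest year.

approximately 93 years

At 5% it doubles every 70/5 ≈ 14.00 years.
100× is log₂ 100 ≈ 6.64 doublings, so ≈ 6.64 × 14.00 = 93 years.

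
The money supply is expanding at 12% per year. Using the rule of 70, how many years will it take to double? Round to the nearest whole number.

Doubling time ≈ 70 / 12 = 5.83 years.

about 6 years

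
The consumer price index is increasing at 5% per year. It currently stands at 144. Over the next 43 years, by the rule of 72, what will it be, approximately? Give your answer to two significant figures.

It doubles every 72/5 ≈ 14.40 years, so 43 years is 2.99 doublings.
2^2.99 ≈ 7.94; 144 × 7.94 ≈ 1100.

≈ 1100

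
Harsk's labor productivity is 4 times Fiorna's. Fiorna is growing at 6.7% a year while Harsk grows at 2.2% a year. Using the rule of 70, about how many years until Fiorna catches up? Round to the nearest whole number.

roughly 31 years

Fiorna gains on Harsk at 6.7% − 2.2% = 4.5 points a year.
At that relative rate the gap halves every 70/4.5 ≈ 15.56 years.
A 4 times gap closes after 2 halvings: 2 × 15.56 ≈ 31 years.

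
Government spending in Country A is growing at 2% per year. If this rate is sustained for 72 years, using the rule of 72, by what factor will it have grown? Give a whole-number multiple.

≈ 4 times

At 2% one doubling takes ≈ 36.00 years; 72 years is 2 of them, so ×4.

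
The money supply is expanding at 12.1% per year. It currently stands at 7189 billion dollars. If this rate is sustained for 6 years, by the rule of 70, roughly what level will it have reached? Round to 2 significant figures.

It doubles every 70/12.1 ≈ 5.79 years, so 6 years is 1.04 doublings.
2^1.04 ≈ 2.06; 7189 × 2.06 ≈ 15000 billion dollars.

around 15000 billion dollars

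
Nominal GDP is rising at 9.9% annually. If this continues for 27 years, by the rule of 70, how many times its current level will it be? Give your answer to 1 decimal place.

14.1 times

Doubles every ≈ 7.07 years (70/9.9).
27 years is 3.82 doublings; 2^3.82 ≈ 14.1×.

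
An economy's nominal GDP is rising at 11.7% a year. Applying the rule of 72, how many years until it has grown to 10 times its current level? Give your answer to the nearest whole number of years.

One doubling takes 72/11.7 = 6.15 years.
10× is log₂ 10 ≈ 3.32 doublings, so ≈ 3.32 × 6.15 = 20 years.

approximately 20 years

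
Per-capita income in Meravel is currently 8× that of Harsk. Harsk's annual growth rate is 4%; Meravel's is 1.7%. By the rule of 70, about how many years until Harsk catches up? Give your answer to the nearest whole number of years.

roughly 91 years

Harsk gains on Meravel at 4% − 1.7% = 2.3 points a year.
At that relative rate the gap halves every 70/2.3 ≈ 30.43 years.
An 8× gap closes after 3 halvings: 3 × 30.43 ≈ 91 years.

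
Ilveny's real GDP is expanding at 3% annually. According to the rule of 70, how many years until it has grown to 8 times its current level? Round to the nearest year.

roughly 70 years

At 3% it doubles every 70/3 ≈ 23.33 years.
8 = 2^3, so 3 doublings → 70 years.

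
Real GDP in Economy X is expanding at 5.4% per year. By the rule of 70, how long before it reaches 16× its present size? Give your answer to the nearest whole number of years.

approximately 52 years

One doubling takes 70/5.4 = 12.96 years.
Getting to 16× needs 4 doublings: 4 × 12.96 ≈ 52 years.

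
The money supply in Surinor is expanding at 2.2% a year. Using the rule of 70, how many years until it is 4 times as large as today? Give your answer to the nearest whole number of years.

about 64 years

Doubling time ≈ 70/2.2 = 31.82 years.
Getting to 4× needs 2 doublings: 2 × 31.82 ≈ 64 years.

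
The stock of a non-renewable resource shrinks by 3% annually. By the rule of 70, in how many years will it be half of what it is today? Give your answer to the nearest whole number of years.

The rule works in reverse for decay: 70/3 ≈ 23.33 years to halve.

≈ 23 years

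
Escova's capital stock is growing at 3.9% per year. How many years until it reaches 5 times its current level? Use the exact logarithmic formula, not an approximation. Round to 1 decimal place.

t = ln(5) / ln(1 + 0.039) = 1.6094 / 0.038259 ≈ 42.07.

42.1 years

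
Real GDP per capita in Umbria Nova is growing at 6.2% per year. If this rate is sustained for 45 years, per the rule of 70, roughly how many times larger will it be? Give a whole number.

70/6.2 ≈ 11.29 years per doubling.
45 years fits 4 doublings: 2^4 = 16.

16 times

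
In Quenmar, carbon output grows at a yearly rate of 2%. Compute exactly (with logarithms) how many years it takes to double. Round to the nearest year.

t = ln(2) / ln(1 + 0.02) = 0.6931 / 0.019803 ≈ 35.00.
≈ 35 years.

35 years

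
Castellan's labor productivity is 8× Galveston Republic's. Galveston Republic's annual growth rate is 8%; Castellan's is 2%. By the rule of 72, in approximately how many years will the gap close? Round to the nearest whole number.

≈ 36 years

The growth-rate gap is 8% − 2% = 6 percentage points.
So the ratio between them halves every 72/6 ≈ 12.00 years.
An 8× gap closes after 3 halvings: 3 × 12.00 ≈ 36 years.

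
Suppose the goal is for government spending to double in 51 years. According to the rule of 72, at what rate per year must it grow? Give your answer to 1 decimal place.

about 1.4%

72 / 51 ≈ 1.41, so about 1.4% per year.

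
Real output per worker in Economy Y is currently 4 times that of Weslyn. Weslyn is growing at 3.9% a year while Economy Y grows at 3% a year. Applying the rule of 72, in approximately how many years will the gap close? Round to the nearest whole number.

The growth-rate gap is 3.9% − 3% = 0.9 percentage points.
So the ratio between them halves every 72/0.9 ≈ 80.00 years.
A 4 times gap closes after 2 halvings: 2 × 80.00 ≈ 160 years.

around 160 years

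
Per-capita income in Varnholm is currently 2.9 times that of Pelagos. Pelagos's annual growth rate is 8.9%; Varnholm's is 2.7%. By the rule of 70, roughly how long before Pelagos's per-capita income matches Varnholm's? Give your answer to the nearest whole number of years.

about 17 years

Pelagos gains on Varnholm at 8.9% − 2.7% = 6.2 points a year.
At that relative rate the gap halves every 70/6.2 ≈ 11.29 years.
A 2.9 times gap takes log₂(2.9) ≈ 1.54 halvings to close: 1.54 × 11.29 ≈ 17 years.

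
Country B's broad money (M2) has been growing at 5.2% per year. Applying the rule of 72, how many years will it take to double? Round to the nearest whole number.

around 14 years

At 5.2%, doubling takes about 72/5.2 = 13.85 years.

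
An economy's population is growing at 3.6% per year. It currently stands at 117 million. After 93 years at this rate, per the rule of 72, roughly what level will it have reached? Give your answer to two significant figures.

≈ 2900 million

Doubling time ≈ 72/3.6 = 20.00 years.
93 years is 93/20.00 ≈ 4.65 doublings, a factor of 2^4.65 ≈ 25.11.
117 × 25.11 ≈ 2900 million.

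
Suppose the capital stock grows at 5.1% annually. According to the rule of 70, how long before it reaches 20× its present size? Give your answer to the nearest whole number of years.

At 5.1% it doubles every 70/5.1 ≈ 13.73 years.
20× is log₂ 20 ≈ 4.32 doublings, so ≈ 4.32 × 13.73 = 59 years.

about 59 years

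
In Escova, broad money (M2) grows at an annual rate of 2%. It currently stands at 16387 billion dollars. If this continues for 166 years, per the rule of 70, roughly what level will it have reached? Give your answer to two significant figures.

Doubling time ≈ 70/2 = 35.00 years.
166 years is 166/35.00 ≈ 4.74 doublings, a factor of 2^4.74 ≈ 26.72.
16387 × 26.72 ≈ 440000 billion dollars.

≈ 440000 billion dollars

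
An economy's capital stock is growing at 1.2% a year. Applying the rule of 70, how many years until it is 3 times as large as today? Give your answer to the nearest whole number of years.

Doubling time ≈ 70/1.2 = 58.33 years.
Reaching 3× takes log₂(3) ≈ 1.58 doublings.
1.58 × 58.33 ≈ 92 years.

roughly 92 years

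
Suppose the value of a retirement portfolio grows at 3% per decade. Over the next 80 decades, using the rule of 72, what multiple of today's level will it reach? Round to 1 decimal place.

10.1 times

Doubles every ≈ 24.00 decades (72/3).
80 decades is 3.33 doublings; 2^3.33 ≈ 10.1×.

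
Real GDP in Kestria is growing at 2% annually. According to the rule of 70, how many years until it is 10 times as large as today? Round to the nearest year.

≈ 116 years

At 2% it doubles every 70/2 ≈ 35.00 years.
Reaching 10× takes log₂(10) ≈ 3.32 doublings.
3.32 × 35.00 ≈ 116 years.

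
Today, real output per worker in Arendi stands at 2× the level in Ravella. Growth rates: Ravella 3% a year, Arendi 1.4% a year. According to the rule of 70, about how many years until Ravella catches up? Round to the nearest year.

Ravella gains on Arendi at 3% − 1.4% = 1.6 points a year.
At that relative rate the gap halves every 70/1.6 ≈ 43.75 years.
A 2× gap closes after 1 halving: 1 × 43.75 ≈ 44 years.

roughly 44 years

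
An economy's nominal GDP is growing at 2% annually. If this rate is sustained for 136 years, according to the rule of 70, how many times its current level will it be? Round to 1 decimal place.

around 14.8 times

Doubling time ≈ 70/2 = 35.00 years.
136 years / 35.00 ≈ 3.89 doublings → factor 2^3.89 ≈ 14.8.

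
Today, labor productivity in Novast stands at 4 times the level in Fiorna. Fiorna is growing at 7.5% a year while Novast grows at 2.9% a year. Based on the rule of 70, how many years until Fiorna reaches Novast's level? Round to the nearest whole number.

roughly 30 years

The growth-rate gap is 7.5% − 2.9% = 4.6 percentage points.
So the ratio between them halves every 70/4.6 ≈ 15.22 years.
A 4 times gap closes after 2 halvings: 2 × 15.22 ≈ 30 years.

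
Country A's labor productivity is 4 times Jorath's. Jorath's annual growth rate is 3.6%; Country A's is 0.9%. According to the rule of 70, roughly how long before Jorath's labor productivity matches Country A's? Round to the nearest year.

about 52 years

The growth-rate gap is 3.6% − 0.9% = 2.7 percentage points.
So the ratio between them halves every 70/2.7 ≈ 25.93 years.
A 4 times gap closes after 2 halvings: 2 × 25.93 ≈ 52 years.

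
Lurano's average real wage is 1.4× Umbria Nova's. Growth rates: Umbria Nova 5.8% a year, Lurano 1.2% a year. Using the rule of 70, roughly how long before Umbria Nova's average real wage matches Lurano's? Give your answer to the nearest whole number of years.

about 7 years

The growth-rate gap is 5.8% − 1.2% = 4.6 percentage points.
So the ratio between them halves every 70/4.6 ≈ 15.22 years.
A 1.4× gap takes log₂(1.4) ≈ 0.49 halvings to close: 0.49 × 15.22 ≈ 7 years.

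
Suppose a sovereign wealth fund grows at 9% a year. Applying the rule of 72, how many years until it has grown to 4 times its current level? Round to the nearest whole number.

At 9% it doubles every 72/9 ≈ 8.00 years.
4× is 2 doublings, so 2 × 8.00 ≈ 16 years.

about 16 years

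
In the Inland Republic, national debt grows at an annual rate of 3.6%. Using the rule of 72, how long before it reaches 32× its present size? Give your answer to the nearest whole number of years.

At 3.6% it doubles every 72/3.6 ≈ 20.00 years.
32× is 5 doublings, so 5 × 20.00 ≈ 100 years.

100 years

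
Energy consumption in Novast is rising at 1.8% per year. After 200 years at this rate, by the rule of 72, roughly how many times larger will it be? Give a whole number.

around 32 times

72/1.8 ≈ 40.00 years per doubling.
200 years fits 5 doublings: 2^5 = 32.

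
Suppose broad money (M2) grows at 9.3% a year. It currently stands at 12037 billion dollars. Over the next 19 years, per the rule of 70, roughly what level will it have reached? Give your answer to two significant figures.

Doubling time ≈ 70/9.3 = 7.53 years.
19 years is 19/7.53 ≈ 2.52 doublings, a factor of 2^2.52 ≈ 5.74.
12037 × 5.74 ≈ 69000 billion dollars.

roughly 69000 billion dollars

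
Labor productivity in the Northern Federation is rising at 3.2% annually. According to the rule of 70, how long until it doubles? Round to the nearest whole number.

approximately 22 years

Doubling time ≈ 70 / 3.2 = 21.88 years.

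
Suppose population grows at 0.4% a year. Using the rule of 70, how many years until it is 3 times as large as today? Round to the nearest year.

≈ 277 years

One doubling takes 70/0.4 = 175.00 years.
Reaching 3× takes log₂(3) ≈ 1.58 doublings.
1.58 × 175.00 ≈ 277 years.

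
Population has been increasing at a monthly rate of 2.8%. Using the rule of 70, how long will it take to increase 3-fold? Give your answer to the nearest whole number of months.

Doubling time ≈ 70/2.8 = 25.00 months.
3× is log₂ 3 ≈ 1.58 doublings, so ≈ 1.58 × 25.00 = 40 months.

≈ 40 months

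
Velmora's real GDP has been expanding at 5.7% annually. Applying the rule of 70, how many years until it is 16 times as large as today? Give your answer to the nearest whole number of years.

roughly 49 years

At 5.7% it doubles every 70/5.7 ≈ 12.28 years.
Getting to 16× needs 4 doublings: 4 × 12.28 ≈ 49 years.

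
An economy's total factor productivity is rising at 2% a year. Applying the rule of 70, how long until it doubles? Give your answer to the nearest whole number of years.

about 35 years

At 2%, doubling takes about 70/2 = 35.00 years.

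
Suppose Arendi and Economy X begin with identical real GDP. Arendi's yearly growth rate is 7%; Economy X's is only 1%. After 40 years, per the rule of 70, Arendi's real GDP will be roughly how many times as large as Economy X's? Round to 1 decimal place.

Arendi pulls ahead at 6 pp per year, so the ratio doubles every 70/6 ≈ 11.67 years.
In 40 years that's 3.43 doublings: 2^3.43 ≈ 10.8.

around 10.8 times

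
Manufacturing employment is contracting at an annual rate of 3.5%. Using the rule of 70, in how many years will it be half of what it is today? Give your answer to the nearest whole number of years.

around 20 years

Falling at 3.5%, it halves about every 70/3.5 = 20.00 years.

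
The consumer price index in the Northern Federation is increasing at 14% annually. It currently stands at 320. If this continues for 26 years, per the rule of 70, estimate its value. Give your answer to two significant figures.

≈ 12000

Doubling time ≈ 70/14 = 5.00 years.
26 years is 26/5.00 ≈ 5.20 doublings, a factor of 2^5.20 ≈ 36.76.
320 × 36.76 ≈ 12000.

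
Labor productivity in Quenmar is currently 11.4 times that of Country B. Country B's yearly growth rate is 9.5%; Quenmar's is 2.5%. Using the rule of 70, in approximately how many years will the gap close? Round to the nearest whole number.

Country B gains on Quenmar at 9.5% − 2.5% = 7 points a year.
At that relative rate the gap halves every 70/7 ≈ 10.00 years.
An 11.4 times gap takes log₂(11.4) ≈ 3.51 halvings to close: 3.51 × 10.00 ≈ 35 years.

about 35 years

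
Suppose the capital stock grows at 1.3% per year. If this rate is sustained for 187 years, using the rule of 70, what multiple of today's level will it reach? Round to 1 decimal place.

Doubling time ≈ 70/1.3 = 53.85 years.
187 years / 53.85 ≈ 3.47 doublings → factor 2^3.47 ≈ 11.1.

11.1 times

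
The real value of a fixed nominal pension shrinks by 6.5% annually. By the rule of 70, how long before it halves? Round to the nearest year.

The rule works in reverse for decay: 70/6.5 ≈ 10.77 years to halve.

11 years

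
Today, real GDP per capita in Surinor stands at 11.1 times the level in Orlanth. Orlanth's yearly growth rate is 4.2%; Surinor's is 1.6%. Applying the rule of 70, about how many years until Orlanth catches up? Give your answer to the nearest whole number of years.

The growth-rate gap is 4.2% − 1.6% = 2.6 percentage points.
So the ratio between them halves every 70/2.6 ≈ 26.92 years.
An 11.1 times gap takes log₂(11.1) ≈ 3.47 halvings to close: 3.47 × 26.92 ≈ 93 years.

roughly 93 years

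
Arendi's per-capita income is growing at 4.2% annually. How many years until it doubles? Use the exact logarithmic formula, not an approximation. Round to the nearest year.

t = ln(2) / ln(1 + 0.042) = 0.6931 / 0.041142 ≈ 16.85.
≈ 17 years.

17 years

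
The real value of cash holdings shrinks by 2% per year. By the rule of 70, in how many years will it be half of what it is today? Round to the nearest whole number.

The rule works in reverse for decay: 70/2 ≈ 35.00 years to halve.

35 years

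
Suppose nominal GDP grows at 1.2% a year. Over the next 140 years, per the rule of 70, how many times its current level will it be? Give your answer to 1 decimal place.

Doubling time ≈ 70/1.2 = 58.33 years.
140 years / 58.33 ≈ 2.40 doublings → factor 2^2.40 ≈ 5.3.

5.3 times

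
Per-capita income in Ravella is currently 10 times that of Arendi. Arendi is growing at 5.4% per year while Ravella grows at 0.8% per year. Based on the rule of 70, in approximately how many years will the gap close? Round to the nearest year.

≈ 51 years

What matters is the difference: 4.6 pp.
Rule of 70 on the gap: the ratio halves every 70/4.6 ≈ 15.22 years.
A 10 times gap takes log₂(10) ≈ 3.32 halvings to close: 3.32 × 15.22 ≈ 51 years.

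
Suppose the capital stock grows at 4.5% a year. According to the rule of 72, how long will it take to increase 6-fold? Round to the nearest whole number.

One doubling takes 72/4.5 = 16.00 years.
Reaching 6× takes log₂(6) ≈ 2.58 doublings.
2.58 × 16.00 ≈ 41 years.

≈ 41 years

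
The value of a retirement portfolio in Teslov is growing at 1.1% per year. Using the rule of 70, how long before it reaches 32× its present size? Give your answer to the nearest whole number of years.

Doubling time ≈ 70/1.1 = 63.64 years.
32 = 2^5, so 5 doublings → 318 years.

roughly 318 years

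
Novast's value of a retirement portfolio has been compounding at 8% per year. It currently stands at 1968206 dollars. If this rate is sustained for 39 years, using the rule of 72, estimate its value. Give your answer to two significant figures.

Doubling time ≈ 72/8 = 9.00 years.
39 years is 39/9.00 ≈ 4.33 doublings, a factor of 2^4.33 ≈ 20.11.
1968206 × 20.11 ≈ 40000000 dollars.

approximately 40000000 dollars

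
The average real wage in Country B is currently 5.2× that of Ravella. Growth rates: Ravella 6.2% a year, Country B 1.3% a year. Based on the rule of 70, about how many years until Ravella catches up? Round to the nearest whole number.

about 34 years

What matters is the difference: 4.9 pp.
Rule of 70 on the gap: the ratio halves every 70/4.9 ≈ 14.29 years.
A 5.2× gap takes log₂(5.2) ≈ 2.38 halvings to close: 2.38 × 14.29 ≈ 34 years.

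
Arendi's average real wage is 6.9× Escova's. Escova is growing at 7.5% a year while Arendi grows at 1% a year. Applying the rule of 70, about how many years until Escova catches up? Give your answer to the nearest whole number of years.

30 years

The growth-rate gap is 7.5% − 1% = 6.5 percentage points.
So the ratio between them halves every 70/6.5 ≈ 10.77 years.
A 6.9× gap takes log₂(6.9) ≈ 2.79 halvings to close: 2.79 × 10.77 ≈ 30 years.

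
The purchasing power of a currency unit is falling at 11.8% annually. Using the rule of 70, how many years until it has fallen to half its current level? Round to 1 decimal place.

approximately 5.9 years

The rule works in reverse for decay: 70/11.8 ≈ 5.93 years to halve.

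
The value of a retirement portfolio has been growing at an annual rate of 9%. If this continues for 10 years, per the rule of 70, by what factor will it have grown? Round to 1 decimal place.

around 2.4 times

Doubling time ≈ 70/9 = 7.78 years.
10 years / 7.78 ≈ 1.29 doublings → factor 2^1.29 ≈ 2.4.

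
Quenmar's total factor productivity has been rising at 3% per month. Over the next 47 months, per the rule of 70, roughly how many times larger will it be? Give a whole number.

Doubling time ≈ 70/3 = 23.33 months.
47/23.33 ≈ 2 doublings, so about 2^2 = 4×.

4 times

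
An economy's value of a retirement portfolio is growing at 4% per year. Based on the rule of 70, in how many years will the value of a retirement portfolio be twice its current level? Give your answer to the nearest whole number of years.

Doubling time ≈ 70 / 4 = 17.50 years.

around 18 years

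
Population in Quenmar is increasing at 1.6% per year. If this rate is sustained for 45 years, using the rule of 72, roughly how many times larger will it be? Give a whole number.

around 2 times

Doubling time ≈ 72/1.6 = 45.00 years.
45/45.00 ≈ 1 doubling, so about 2^1 = 2×.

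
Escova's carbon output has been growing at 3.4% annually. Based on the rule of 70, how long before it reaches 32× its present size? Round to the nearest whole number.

103 years

Doubling time ≈ 70/3.4 = 20.59 years.
Getting to 32× needs 5 doublings: 5 × 20.59 ≈ 103 years.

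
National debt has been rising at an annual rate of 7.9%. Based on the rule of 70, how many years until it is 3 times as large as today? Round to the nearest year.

14 years

Doubling time ≈ 70/7.9 = 8.86 years.
Reaching 3× takes log₂(3) ≈ 1.58 doublings.
1.58 × 8.86 ≈ 14 years.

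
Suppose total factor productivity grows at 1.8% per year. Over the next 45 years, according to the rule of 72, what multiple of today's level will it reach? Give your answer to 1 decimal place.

roughly 2.2 times

Doubling time ≈ 72/1.8 = 40.00 years.
45 years / 40.00 ≈ 1.13 doublings → factor 2^1.13 ≈ 2.2.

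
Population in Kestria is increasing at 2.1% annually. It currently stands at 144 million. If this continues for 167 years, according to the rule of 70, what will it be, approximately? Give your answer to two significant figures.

4600 million

It doubles every 70/2.1 ≈ 33.33 years, so 167 years is 5.01 doublings.
2^5.01 ≈ 32.22; 144 × 32.22 ≈ 4600 million.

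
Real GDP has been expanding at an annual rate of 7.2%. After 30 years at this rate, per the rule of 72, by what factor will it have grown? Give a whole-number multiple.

Doubling time ≈ 72/7.2 = 10.00 years.
30/10.00 ≈ 3 doublings, so about 2^3 = 8×.

8 times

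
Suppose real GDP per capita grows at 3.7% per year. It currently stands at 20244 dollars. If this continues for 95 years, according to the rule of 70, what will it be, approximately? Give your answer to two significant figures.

roughly 660000 dollars

It doubles every 70/3.7 ≈ 18.92 years, so 95 years is 5.02 doublings.
2^5.02 ≈ 32.45; 20244 × 32.45 ≈ 660000 dollars.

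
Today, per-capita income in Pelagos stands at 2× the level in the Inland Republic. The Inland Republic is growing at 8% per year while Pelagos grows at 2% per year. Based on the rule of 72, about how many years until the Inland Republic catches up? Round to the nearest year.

The growth-rate gap is 8% − 2% = 6 percentage points.
So the ratio between them halves every 72/6 ≈ 12.00 years.
A 2× gap closes after 1 halving: 1 × 12.00 ≈ 12 years.

about 12 years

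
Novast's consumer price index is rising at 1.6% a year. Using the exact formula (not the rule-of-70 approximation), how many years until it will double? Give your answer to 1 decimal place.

43.7 years

t = ln(2) / ln(1 + 0.016) = 0.6931 / 0.015873 ≈ 43.67.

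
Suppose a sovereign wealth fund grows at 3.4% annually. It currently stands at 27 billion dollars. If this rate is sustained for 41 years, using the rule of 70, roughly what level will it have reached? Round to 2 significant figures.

It doubles every 70/3.4 ≈ 20.59 years, so 41 years is 1.99 doublings.
2^1.99 ≈ 3.97; 27 × 3.97 ≈ 110 billion dollars.

around 110 billion dollars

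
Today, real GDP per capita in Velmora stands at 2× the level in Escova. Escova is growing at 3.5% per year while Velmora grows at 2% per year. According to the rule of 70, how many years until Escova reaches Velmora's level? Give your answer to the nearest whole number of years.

≈ 47 years

What matters is the difference: 1.5 pp.
Rule of 70 on the gap: the ratio halves every 70/1.5 ≈ 46.67 years.
A 2× gap closes after 1 halving: 1 × 46.67 ≈ 47 years.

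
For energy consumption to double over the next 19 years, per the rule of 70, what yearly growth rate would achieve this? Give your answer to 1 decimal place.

3.7%

70 / 19 ≈ 3.68, so about 3.7% per year.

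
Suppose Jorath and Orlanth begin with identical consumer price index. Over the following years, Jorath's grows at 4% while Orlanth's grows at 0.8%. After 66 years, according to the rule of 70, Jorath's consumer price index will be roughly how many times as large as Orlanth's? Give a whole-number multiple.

about 8 times

Jorath pulls ahead at 3.2 pp per year, so the ratio doubles every 70/3.2 ≈ 21.88 years.
In 66 years that's 3.02 doublings: 2^3.02 ≈ 8.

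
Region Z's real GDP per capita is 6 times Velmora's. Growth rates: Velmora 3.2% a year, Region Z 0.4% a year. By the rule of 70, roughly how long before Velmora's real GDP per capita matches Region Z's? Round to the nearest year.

Velmora gains on Region Z at 3.2% − 0.4% = 2.8 points a year.
At that relative rate the gap halves every 70/2.8 ≈ 25.00 years.
A 6 times gap takes log₂(6) ≈ 2.58 halvings to close: 2.58 × 25.00 ≈ 65 years.

around 65 years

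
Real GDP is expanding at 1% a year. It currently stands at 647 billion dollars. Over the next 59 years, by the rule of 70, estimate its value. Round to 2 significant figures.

around 1200 billion dollars

Doubling time ≈ 70/1 = 70.00 years.
59 years is 59/70.00 ≈ 0.84 doublings, a factor of 2^0.84 ≈ 1.79.
647 × 1.79 ≈ 1200 billion dollars.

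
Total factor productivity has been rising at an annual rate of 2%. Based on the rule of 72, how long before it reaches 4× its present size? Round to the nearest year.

At 2% it doubles every 72/2 ≈ 36.00 years.
4 = 2^2, so 2 doublings → 72 years.

≈ 72 years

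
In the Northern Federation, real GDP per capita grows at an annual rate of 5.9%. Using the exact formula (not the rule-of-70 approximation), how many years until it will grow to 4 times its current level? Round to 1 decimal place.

t = ln(4) / ln(1 + 0.059) = 1.3863 / 0.057325 ≈ 24.18.

24.2 years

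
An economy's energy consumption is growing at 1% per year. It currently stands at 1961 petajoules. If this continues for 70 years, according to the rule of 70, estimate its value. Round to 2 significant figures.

Doubling time ≈ 70/1 = 70.00 years.
70 years is 70/70.00 ≈ 1.00 doublings, a factor of 2^1.00 ≈ 2.00.
1961 × 2.00 ≈ 3900 petajoules.

around 3900 petajoules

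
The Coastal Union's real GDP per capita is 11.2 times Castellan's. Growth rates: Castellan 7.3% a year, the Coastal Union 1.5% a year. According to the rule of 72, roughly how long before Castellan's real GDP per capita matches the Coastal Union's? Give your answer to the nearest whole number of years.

What matters is the difference: 5.8 pp.
Rule of 72 on the gap: the ratio halves every 72/5.8 ≈ 12.41 years.
An 11.2 times gap takes log₂(11.2) ≈ 3.49 halvings to close: 3.49 × 12.41 ≈ 43 years.

approximately 43 years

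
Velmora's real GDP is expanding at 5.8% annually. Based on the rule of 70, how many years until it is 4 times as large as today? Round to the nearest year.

One doubling takes 70/5.8 = 12.07 years.
4× is 2 doublings, so 2 × 12.07 ≈ 24 years.

about 24 years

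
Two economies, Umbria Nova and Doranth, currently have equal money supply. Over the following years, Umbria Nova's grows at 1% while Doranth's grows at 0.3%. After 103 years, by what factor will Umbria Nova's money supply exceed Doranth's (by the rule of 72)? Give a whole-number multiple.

Only the 0.7-point difference matters.
72/0.7 ≈ 102.86 years per doubling of the ratio; 103 years gives 1.00 doublings, so ≈ 2×.

approximately 2 times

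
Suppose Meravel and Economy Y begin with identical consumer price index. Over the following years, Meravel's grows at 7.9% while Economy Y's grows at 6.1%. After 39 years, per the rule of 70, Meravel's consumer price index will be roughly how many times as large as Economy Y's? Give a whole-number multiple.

≈ 2 times

Meravel pulls ahead at 1.8 pp per year, so the ratio doubles every 70/1.8 ≈ 38.89 years.
In 39 years that's 1.00 doublings: 2^1.00 ≈ 2.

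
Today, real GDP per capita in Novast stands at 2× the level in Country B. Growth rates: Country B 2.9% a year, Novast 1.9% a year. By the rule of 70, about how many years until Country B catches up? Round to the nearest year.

What matters is the difference: 1 pp.
Rule of 70 on the gap: the ratio halves every 70/1 ≈ 70.00 years.
A 2× gap closes after 1 halving: 1 × 70.00 ≈ 70 years.

≈ 70 years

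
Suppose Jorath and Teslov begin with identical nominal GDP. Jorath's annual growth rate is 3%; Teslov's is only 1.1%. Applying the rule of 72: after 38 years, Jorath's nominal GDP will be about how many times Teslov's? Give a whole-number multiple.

approximately 2 times

Only the 1.9-point difference matters.
72/1.9 ≈ 37.89 years per doubling of the ratio; 38 years gives 1.00 doublings, so ≈ 2×.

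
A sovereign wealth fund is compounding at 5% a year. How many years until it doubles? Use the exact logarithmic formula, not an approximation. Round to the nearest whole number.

14 years

t = ln(2) / ln(1 + 0.05) = 0.6931 / 0.048790 ≈ 14.21.
≈ 14 years.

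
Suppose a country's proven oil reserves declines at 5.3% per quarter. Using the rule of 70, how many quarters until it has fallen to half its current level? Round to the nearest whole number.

Falling at 5.3%, it halves about every 70/5.3 = 13.21 quarters.

approximately 13 quarters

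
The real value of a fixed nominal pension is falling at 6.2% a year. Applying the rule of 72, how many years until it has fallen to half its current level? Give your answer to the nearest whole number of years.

≈ 12 years

Falling at 6.2%, it halves about every 72/6.2 = 11.61 years.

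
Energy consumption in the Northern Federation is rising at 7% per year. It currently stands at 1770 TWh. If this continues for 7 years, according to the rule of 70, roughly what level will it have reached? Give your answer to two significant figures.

It doubles every 70/7 ≈ 10.00 years, so 7 years is 0.70 doublings.
2^0.70 ≈ 1.62; 1770 × 1.62 ≈ 2900 TWh.

about 2900 TWh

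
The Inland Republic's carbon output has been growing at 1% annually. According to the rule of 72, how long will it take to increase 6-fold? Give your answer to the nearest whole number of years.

One doubling takes 72/1 = 72.00 years.
6× is log₂ 6 ≈ 2.58 doublings, so ≈ 2.58 × 72.00 = 186 years.

approximately 186 years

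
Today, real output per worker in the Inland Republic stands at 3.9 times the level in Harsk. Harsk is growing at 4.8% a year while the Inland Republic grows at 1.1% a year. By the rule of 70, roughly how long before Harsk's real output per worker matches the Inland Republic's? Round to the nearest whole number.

The growth-rate gap is 4.8% − 1.1% = 3.7 percentage points.
So the ratio between them halves every 70/3.7 ≈ 18.92 years.
A 3.9 times gap takes log₂(3.9) ≈ 1.96 halvings to close: 1.96 × 18.92 ≈ 37 years.

around 37 years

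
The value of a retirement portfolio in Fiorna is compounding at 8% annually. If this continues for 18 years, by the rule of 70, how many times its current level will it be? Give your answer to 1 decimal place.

Doubling time ≈ 70/8 = 8.75 years.
18 years / 8.75 ≈ 2.06 doublings → factor 2^2.06 ≈ 4.2.

approximately 4.2 times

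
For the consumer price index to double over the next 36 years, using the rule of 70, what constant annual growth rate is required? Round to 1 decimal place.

around 1.9% a year

70 / 36 ≈ 1.94, so about 1.9% a year.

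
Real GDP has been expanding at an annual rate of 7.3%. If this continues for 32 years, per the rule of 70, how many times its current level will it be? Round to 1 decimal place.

roughly 10.1 times

Doubling time ≈ 70/7.3 = 9.59 years.
32 years / 9.59 ≈ 3.34 doublings → factor 2^3.34 ≈ 10.1.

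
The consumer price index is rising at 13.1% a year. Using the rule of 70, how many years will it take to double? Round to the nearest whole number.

70/13.1 ≈ 5.34, so it doubles roughly every 5 years.

approximately 5 years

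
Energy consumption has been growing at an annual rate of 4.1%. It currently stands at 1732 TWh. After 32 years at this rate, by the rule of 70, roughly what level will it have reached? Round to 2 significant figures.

about 6300 TWh

It doubles every 70/4.1 ≈ 17.07 years, so 32 years is 1.87 doublings.
2^1.87 ≈ 3.66; 1732 × 3.66 ≈ 6300 TWh.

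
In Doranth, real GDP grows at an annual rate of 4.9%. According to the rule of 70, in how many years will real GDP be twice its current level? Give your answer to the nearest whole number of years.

At 4.9%, doubling takes about 70/4.9 = 14.29 years.

14 years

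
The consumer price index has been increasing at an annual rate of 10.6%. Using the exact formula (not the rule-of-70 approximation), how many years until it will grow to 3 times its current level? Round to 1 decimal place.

t = ln(3) / ln(1 + 0.106) = 1.0986 / 0.100750 ≈ 10.90.

10.9 years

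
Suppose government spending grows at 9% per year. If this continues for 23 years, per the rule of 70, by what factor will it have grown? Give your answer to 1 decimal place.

roughly 7.8 times

Doubling time ≈ 70/9 = 7.78 years.
23 years / 7.78 ≈ 2.96 doublings → factor 2^2.96 ≈ 7.8.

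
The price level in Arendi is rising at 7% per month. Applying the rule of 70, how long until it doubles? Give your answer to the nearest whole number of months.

≈ 10 months

70/7 ≈ 10.00, so it doubles roughly every 10 months.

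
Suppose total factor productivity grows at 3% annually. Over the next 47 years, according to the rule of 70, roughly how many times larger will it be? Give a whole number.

70/3 ≈ 23.33 years per doubling.
47 years fits 2 doublings: 2^2 = 4.

roughly 4 times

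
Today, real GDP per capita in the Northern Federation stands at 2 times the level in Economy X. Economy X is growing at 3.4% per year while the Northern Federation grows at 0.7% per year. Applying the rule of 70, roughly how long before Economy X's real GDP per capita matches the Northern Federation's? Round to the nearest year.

roughly 26 years

The growth-rate gap is 3.4% − 0.7% = 2.7 percentage points.
So the ratio between them halves every 70/2.7 ≈ 25.93 years.
A 2 times gap closes after 1 halving: 1 × 25.93 ≈ 26 years.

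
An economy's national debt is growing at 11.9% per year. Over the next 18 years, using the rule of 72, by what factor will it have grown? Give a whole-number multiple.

72/11.9 ≈ 6.05 years per doubling.
18 years fits 3 doublings: 2^3 = 8.

about 8 times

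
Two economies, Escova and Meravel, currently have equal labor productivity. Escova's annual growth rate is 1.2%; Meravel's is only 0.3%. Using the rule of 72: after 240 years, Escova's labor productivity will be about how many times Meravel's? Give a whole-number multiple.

8 times

Only the 0.9-point difference matters.
72/0.9 ≈ 80.00 years per doubling of the ratio; 240 years gives 3.00 doublings, so ≈ 8×.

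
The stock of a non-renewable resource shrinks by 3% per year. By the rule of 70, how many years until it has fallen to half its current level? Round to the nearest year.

approximately 23 years

Falling at 3%, it halves about every 70/3 = 23.33 years.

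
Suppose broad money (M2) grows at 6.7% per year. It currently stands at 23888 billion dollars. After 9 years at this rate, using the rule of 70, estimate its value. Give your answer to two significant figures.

Doubling time ≈ 70/6.7 = 10.45 years.
9 years is 9/10.45 ≈ 0.86 doublings, a factor of 2^0.86 ≈ 1.82.
23888 × 1.82 ≈ 43000 billion dollars.

≈ 43000 billion dollars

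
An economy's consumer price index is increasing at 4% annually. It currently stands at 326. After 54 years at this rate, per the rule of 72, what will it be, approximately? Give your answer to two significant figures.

Doubling time ≈ 72/4 = 18.00 years.
54 years is 54/18.00 ≈ 3.00 doublings, a factor of 2^3.00 ≈ 8.00.
326 × 8.00 ≈ 2600.

roughly 2600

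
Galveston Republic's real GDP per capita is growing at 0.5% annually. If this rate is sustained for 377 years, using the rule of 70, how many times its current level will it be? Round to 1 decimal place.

about 6.5 times

Doubles every ≈ 140.00 years (70/0.5).
377 years is 2.69 doublings; 2^2.69 ≈ 6.5×.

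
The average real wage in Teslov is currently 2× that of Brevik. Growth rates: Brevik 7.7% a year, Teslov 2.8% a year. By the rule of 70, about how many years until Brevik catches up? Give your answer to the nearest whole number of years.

around 14 years

Brevik gains on Teslov at 7.7% − 2.8% = 4.9 points a year.
At that relative rate the gap halves every 70/4.9 ≈ 14.29 years.
A 2× gap closes after 1 halving: 1 × 14.29 ≈ 14 years.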